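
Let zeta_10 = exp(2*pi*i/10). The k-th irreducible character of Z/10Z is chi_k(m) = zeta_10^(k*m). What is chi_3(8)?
chi_3(8) = zeta_10^24 = exp(4*I*pi/5)

Proof sketch: chi_3(8) = zeta_10^(3*8) = zeta_10^24. Since zeta_10^10 = 1, this equals zeta_10^4 = exp(2*pi*i*4/10) = exp(4*I*pi/5).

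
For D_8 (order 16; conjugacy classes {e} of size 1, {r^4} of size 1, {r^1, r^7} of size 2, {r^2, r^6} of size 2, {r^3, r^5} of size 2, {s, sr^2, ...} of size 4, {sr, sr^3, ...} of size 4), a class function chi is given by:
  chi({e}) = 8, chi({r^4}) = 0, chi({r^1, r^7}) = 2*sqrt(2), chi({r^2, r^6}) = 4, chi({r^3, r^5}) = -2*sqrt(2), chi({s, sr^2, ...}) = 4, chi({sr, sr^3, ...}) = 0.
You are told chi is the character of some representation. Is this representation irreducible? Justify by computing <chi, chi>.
Not irreducible (reducible): <chi, chi> = 12 > 1.

Argument: <chi, chi> = (1/|G|) sum_C |C| * |chi(C)|^2 = (1/16)[1*|8|^2 + 1*|0|^2 + 2*|2*sqrt(2)|^2 + 2*|4|^2 + 2*|-2*sqrt(2)|^2 + 4*|4|^2 + 4*|0|^2]
  = (1/16)[(64) + (0) + (16) + (32) + (16) + (64) + (0)] = 192/16 = 12.
A character is irreducible iff <chi, chi> = 1, so this representation is reducible.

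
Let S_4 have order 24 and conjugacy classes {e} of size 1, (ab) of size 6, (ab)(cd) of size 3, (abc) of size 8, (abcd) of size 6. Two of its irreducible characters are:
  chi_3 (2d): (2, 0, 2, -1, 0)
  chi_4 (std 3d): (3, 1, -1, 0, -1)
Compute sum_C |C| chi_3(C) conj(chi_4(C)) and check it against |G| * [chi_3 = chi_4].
Sum = 0; so <chi_3, chi_4> = 0 (distinct irreducibles are orthogonal).

Derivation: Compute term by term over conjugacy classes (|C| * chi_3(C) * conj(chi_4(C))):
  1*(2)*conj(3) + 6*(0)*conj(1) + 3*(2)*conj(-1) + 8*(-1)*conj(0) + 6*(0)*conj(-1)
  = (6) + (0) + (-6) + (0) + (0)
  = 0.
Dividing by |G| = 24 gives 0/24 = 0, matching the row-orthogonality relation <chi_3, chi_4> = [chi_3 = chi_4].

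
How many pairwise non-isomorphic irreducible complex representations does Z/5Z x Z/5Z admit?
25

The number of irreducible complex representations of a finite group equals its number of conjugacy classes. Z/5Z x Z/5Z is abelian of order 25, so every element is its own conjugacy class: 25 classes, so Z/5Z x Z/5Z (order 25) has exactly 25 irreducible complex representations.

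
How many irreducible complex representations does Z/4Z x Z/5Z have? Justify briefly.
20

Argument: The number of irreducible complex representations of a finite group equals its number of conjugacy classes. Z/4Z x Z/5Z is abelian of order 20, so every element is its own conjugacy class: 20 classes, so Z/4Z x Z/5Z (order 20) has exactly 20 irreducible complex representations.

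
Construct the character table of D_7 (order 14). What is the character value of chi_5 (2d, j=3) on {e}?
Conjugacy classes: {e} of size 1, {r^1, r^6} of size 2, {r^2, r^5} of size 2, {r^3, r^4} of size 2, {s, sr, ..., sr^6} of size 7.
Character table:
  irrep \ class              {e} (size 1)  {r^1, r^6} (size 2)  {r^2, r^5} (size 2)  {r^3, r^4} (size 2)  {s, sr, ..., sr^6} (size 7)
  chi_1 (triv)               1             1                    1                    1                    1                          
  chi_2 (sign: r->1, s->-1)  1             1                    1                    1                    -1                         
  chi_3 (2d, j=1)            2             2*cos(2*pi/7)        -2*cos(3*pi/7)       -2*cos(pi/7)         0                          
  chi_4 (2d, j=2)            2             -2*cos(3*pi/7)       -2*cos(pi/7)         2*cos(2*pi/7)        0                          
  chi_5 (2d, j=3)            2             -2*cos(pi/7)         2*cos(2*pi/7)        -2*cos(3*pi/7)       0                          

Spot check: chi_5 (2d, j=3) on {e} = 2.

Why: D_7 has order 2*7 = 14 with 5 conjugacy classes, hence 5 irreducibles. Sum of squared dims 1 + 1 + 4 + 4 + 4 = 14 = |G|. Linear characters come from the abelianisation; the 2-dimensional irreps have character r^k -> 2*cos(2*pi*j*k/7), reflections -> 0.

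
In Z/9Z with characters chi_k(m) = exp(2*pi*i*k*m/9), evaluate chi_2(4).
chi_2(4) = zeta_9^8 = exp(-2*I*pi/9)

Proof sketch: chi_2(4) = zeta_9^(2*4) = zeta_9^8. Since zeta_9^9 = 1, this equals zeta_9^8 = exp(2*pi*i*8/9) = exp(-2*I*pi/9).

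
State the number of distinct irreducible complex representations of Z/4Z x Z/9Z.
36

Explanation: The number of irreducible complex representations of a finite group equals its number of conjugacy classes. Z/4Z x Z/9Z is abelian of order 36, so every element is its own conjugacy class: 36 classes, so Z/4Z x Z/9Z (order 36) has exactly 36 irreducible complex representations.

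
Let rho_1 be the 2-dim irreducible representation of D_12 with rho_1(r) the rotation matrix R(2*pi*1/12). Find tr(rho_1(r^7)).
chi_{rho_1}(r^7) = 2*cos(2*pi*1*7/12) = -sqrt(3)

Details: rho_1(r^7) is rotation by angle 2*pi*1*7/12, whose trace is 2*cos(2*pi*1*7/12) = -sqrt(3).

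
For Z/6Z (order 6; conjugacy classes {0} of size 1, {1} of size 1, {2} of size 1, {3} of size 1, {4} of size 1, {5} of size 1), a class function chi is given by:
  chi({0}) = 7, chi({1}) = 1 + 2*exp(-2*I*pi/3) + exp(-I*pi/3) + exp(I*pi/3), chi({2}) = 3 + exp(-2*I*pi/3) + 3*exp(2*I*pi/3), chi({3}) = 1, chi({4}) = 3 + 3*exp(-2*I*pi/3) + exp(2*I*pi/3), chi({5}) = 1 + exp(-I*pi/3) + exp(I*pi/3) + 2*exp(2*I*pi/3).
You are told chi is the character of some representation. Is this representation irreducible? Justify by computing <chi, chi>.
Not irreducible (reducible): <chi, chi> = 11 > 1.

<chi, chi> = (1/|G|) sum_C |C| * |chi(C)|^2 = (1/6)[1*|7|^2 + 1*|1 + 2*exp(-2*I*pi/3) + exp(-I*pi/3) + exp(I*pi/3)|^2 + 1*|3 + exp(-2*I*pi/3) + 3*exp(2*I*pi/3)|^2 + 1*|1|^2 + 1*|3 + 3*exp(-2*I*pi/3) + exp(2*I*pi/3)|^2 + 1*|1 + exp(-I*pi/3) + exp(I*pi/3) + 2*exp(2*I*pi/3)|^2]
  = (1/6)[(49) + (4) + (4) + (1) + (4) + (4)] = 66/6 = 11.
(Exp terms are combined using exp(i*s)*conj(exp(i*t)) = exp(i*(s-t)), and sums of them are collapsed using the identity that for every m > 1 the m distinct m-th roots of unity sum to 0, e.g. 1 + exp(2*I*pi/3) + exp(-2*I*pi/3) = 0.)
A character is irreducible iff <chi, chi> = 1, so this representation is reducible.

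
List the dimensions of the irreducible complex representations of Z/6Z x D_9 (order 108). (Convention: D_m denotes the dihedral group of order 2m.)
Dimensions: 1, 1, 1, 1, 1, 1, 1, 1, 1, 1, 1, 1, 2, 2, 2, 2, 2, 2, 2, 2, 2, 2, 2, 2, 2, 2, 2, 2, 2, 2, 2, 2, 2, 2, 2, 2

Reasoning: There are 36 irreducibles (= number of conjugacy classes). Their dimensions d_i satisfy sum d_i^2 = |G| = 108: 1 + 1 + 1 + 1 + 1 + 1 + 1 + 1 + 1 + 1 + 1 + 1 + 4 + 4 + 4 + 4 + 4 + 4 + 4 + 4 + 4 + 4 + 4 + 4 + 4 + 4 + 4 + 4 + 4 + 4 + 4 + 4 + 4 + 4 + 4 + 4 = 108. (For the product with Z/6Z: each of the 6 1-dim characters of Z/6Z tensors with each irrep of D_9, giving 6 copies of each D_9-dimension.)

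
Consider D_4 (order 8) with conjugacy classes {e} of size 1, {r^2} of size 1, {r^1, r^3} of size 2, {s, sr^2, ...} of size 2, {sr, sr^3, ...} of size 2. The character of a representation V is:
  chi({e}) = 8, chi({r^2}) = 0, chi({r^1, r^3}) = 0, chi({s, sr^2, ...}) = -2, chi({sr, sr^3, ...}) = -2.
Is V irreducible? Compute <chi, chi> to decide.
Not irreducible (reducible): <chi, chi> = 10 > 1.

Argument: <chi, chi> = (1/|G|) sum_C |C| * |chi(C)|^2 = (1/8)[1*|8|^2 + 1*|0|^2 + 2*|0|^2 + 2*|-2|^2 + 2*|-2|^2]
  = (1/8)[(64) + (0) + (0) + (8) + (8)] = 80/8 = 10.
A character is irreducible iff <chi, chi> = 1, so this representation is reducible.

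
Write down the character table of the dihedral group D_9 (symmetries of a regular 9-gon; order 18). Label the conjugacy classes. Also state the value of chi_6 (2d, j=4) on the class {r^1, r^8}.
Conjugacy classes: {e} of size 1, {r^1, r^8} of size 2, {r^2, r^7} of size 2, {r^3, r^6} of size 2, {r^4, r^5} of size 2, {s, sr, ..., sr^8} of size 9.
Character table:
  irrep \ class              {e} (size 1)  {r^1, r^8} (size 2)  {r^2, r^7} (size 2)  {r^3, r^6} (size 2)  {r^4, r^5} (size 2)  {s, sr, ..., sr^8} (size 9)
  chi_1 (triv)               1             1                    1                    1                    1                    1                          
  chi_2 (sign: r->1, s->-1)  1             1                    1                    1                    1                    -1                         
  chi_3 (2d, j=1)            2             2*cos(2*pi/9)        2*cos(4*pi/9)        -1                   -2*cos(pi/9)         0                          
  chi_4 (2d, j=2)            2             2*cos(4*pi/9)        -2*cos(pi/9)         -1                   2*cos(2*pi/9)        0                          
  chi_5 (2d, j=3)            2             -1                   -1                   2                    -1                   0                          
  chi_6 (2d, j=4)            2             -2*cos(pi/9)         2*cos(2*pi/9)        -1                   2*cos(4*pi/9)        0                          

Spot check: chi_6 (2d, j=4) on {r^1, r^8} = -2*cos(pi/9).

Reasoning: D_9 has order 2*9 = 18 with 6 conjugacy classes, hence 6 irreducibles. Sum of squared dims 1 + 1 + 4 + 4 + 4 + 4 = 18 = |G|. Linear characters come from the abelianisation; the 2-dimensional irreps have character r^k -> 2*cos(2*pi*j*k/9), reflections -> 0.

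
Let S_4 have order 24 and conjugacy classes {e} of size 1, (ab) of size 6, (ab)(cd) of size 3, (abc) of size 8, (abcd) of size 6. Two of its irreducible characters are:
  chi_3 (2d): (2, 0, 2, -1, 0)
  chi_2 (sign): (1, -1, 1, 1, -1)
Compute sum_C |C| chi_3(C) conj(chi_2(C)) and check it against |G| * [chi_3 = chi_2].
Sum = 0; so <chi_3, chi_2> = 0 (distinct irreducibles are orthogonal).

Derivation: Compute term by term over conjugacy classes (|C| * chi_3(C) * conj(chi_2(C))):
  1*(2)*conj(1) + 6*(0)*conj(-1) + 3*(2)*conj(1) + 8*(-1)*conj(1) + 6*(0)*conj(-1)
  = (2) + (0) + (6) + (-8) + (0)
  = 0.
Dividing by |G| = 24 gives 0/24 = 0, matching the row-orthogonality relation <chi_3, chi_2> = [chi_3 = chi_2].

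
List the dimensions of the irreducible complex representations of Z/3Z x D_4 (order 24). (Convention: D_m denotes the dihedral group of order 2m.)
Dimensions: 1, 1, 1, 1, 1, 1, 1, 1, 1, 1, 1, 1, 2, 2, 2

Derivation: There are 15 irreducibles (= number of conjugacy classes). Their dimensions d_i satisfy sum d_i^2 = |G| = 24: 1 + 1 + 1 + 1 + 1 + 1 + 1 + 1 + 1 + 1 + 1 + 1 + 4 + 4 + 4 = 24. (For the product with Z/3Z: each of the 3 1-dim characters of Z/3Z tensors with each irrep of D_4, giving 3 copies of each D_4-dimension.)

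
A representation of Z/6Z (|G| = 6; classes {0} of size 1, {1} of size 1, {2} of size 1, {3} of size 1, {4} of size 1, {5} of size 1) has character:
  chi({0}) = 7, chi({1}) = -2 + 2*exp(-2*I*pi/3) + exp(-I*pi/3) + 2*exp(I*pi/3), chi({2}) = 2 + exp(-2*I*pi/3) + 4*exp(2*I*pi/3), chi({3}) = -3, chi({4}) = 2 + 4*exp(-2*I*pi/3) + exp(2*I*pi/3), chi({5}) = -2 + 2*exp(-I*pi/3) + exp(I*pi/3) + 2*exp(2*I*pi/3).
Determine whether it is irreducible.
Not irreducible (reducible): <chi, chi> = 13 > 1.

Derivation: <chi, chi> = (1/|G|) sum_C |C| * |chi(C)|^2 = (1/6)[1*|7|^2 + 1*|-2 + 2*exp(-2*I*pi/3) + exp(-I*pi/3) + 2*exp(I*pi/3)|^2 + 1*|2 + exp(-2*I*pi/3) + 4*exp(2*I*pi/3)|^2 + 1*|-3|^2 + 1*|2 + 4*exp(-2*I*pi/3) + exp(2*I*pi/3)|^2 + 1*|-2 + 2*exp(-I*pi/3) + exp(I*pi/3) + 2*exp(2*I*pi/3)|^2]
  = (1/6)[(49) + (3) + (7) + (9) + (7) + (3)] = 78/6 = 13.
(Exp terms are combined using exp(i*s)*conj(exp(i*t)) = exp(i*(s-t)), and sums of them are collapsed using the identity that for every m > 1 the m distinct m-th roots of unity sum to 0, e.g. 1 + exp(2*I*pi/3) + exp(-2*I*pi/3) = 0.)
A character is irreducible iff <chi, chi> = 1, so this representation is reducible.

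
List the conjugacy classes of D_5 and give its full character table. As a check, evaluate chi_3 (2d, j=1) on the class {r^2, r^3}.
Conjugacy classes: {e} of size 1, {r^1, r^4} of size 2, {r^2, r^3} of size 2, {s, sr, ..., sr^4} of size 5.
Character table:
  irrep \ class              {e} (size 1)  {r^1, r^4} (size 2)  {r^2, r^3} (size 2)  {s, sr, ..., sr^4} (size 5)
  chi_1 (triv)               1             1                    1                    1                          
  chi_2 (sign: r->1, s->-1)  1             1                    1                    -1                         
  chi_3 (2d, j=1)            2             -1/2 + sqrt(5)/2     -sqrt(5)/2 - 1/2     0                          
  chi_4 (2d, j=2)            2             -sqrt(5)/2 - 1/2     -1/2 + sqrt(5)/2     0                          

Spot check: chi_3 (2d, j=1) on {r^2, r^3} = -sqrt(5)/2 - 1/2.

Solution. D_5 has order 2*5 = 10 with 4 conjugacy classes, hence 4 irreducibles. Sum of squared dims 1 + 1 + 4 + 4 = 10 = |G|. Linear characters come from the abelianisation; the 2-dimensional irreps have character r^k -> 2*cos(2*pi*j*k/5), reflections -> 0.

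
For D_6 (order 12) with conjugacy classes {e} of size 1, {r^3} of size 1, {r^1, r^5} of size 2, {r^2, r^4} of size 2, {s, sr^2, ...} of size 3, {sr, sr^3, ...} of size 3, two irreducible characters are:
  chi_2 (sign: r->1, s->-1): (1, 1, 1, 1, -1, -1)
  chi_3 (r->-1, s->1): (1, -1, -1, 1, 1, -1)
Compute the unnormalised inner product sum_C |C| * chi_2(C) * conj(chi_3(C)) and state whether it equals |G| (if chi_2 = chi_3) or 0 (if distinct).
Sum = 0; so <chi_2, chi_3> = 0 (distinct irreducibles are orthogonal).

Proof sketch: Compute term by term over conjugacy classes (|C| * chi_2(C) * conj(chi_3(C))):
  1*(1)*conj(1) + 1*(1)*conj(-1) + 2*(1)*conj(-1) + 2*(1)*conj(1) + 3*(-1)*conj(1) + 3*(-1)*conj(-1)
  = (1) + (-1) + (-2) + (2) + (-3) + (3)
  = 0.
Dividing by |G| = 12 gives 0/12 = 0, matching the row-orthogonality relation <chi_2, chi_3> = [chi_2 = chi_3].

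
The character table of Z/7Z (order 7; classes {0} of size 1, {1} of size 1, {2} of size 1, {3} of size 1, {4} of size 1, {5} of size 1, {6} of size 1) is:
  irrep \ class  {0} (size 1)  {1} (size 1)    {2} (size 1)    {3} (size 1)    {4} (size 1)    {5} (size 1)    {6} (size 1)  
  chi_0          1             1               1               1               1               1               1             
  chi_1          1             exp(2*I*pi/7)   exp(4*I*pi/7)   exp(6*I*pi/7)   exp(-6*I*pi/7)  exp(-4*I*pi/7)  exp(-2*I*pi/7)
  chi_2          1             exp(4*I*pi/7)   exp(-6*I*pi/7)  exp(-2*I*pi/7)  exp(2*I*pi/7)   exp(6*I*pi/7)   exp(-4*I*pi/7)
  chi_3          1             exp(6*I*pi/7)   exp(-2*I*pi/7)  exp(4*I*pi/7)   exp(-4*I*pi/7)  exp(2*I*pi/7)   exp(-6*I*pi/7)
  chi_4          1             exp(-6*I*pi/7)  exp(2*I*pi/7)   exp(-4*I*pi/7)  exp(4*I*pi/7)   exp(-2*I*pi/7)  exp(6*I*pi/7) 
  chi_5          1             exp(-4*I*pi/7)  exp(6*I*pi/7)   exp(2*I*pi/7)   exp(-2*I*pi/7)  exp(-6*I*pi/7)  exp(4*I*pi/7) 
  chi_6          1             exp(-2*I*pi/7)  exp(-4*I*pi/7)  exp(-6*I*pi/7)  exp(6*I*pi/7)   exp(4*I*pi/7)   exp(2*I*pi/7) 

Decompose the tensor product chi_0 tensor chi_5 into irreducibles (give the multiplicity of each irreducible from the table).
chi_0 tensor chi_5 = chi_5 (all other irreducibles have multiplicity 0).

Justification: The character of a tensor product is the pointwise product (chi_0 * chi_5)(C) = chi_0(C) * chi_5(C):
  {0}: (1)*(1), {1}: (1)*(exp(-4*I*pi/7)), {2}: (1)*(exp(6*I*pi/7)), {3}: (1)*(exp(2*I*pi/7)), {4}: (1)*(exp(-2*I*pi/7)), {5}: (1)*(exp(-6*I*pi/7)), {6}: (1)*(exp(4*I*pi/7))
so (chi_0 * chi_5) takes values
  {0} -> 1, {1} -> exp(-4*I*pi/7), {2} -> exp(6*I*pi/7), {3} -> exp(2*I*pi/7), {4} -> exp(-2*I*pi/7), {5} -> exp(-6*I*pi/7), {6} -> exp(4*I*pi/7).
Now take the inner product of this character with each irreducible chi from the table, <chi_0*chi_5, chi> = (1/7) sum_C |C| (chi_0*chi_5)(C) conj(chi(C)):
  <chi_0*chi_5, chi_0> = (1/7)[1*(1)*conj(1) + 1*(exp(-4*I*pi/7))*conj(1) + 1*(exp(6*I*pi/7))*conj(1) + 1*(exp(2*I*pi/7))*conj(1) + 1*(exp(-2*I*pi/7))*conj(1) + 1*(exp(-6*I*pi/7))*conj(1) + 1*(exp(4*I*pi/7))*conj(1)]
      = (1/7)[(1) + (exp(-4*I*pi/7)) + (exp(6*I*pi/7)) + (exp(2*I*pi/7)) + (exp(-2*I*pi/7)) + (exp(-6*I*pi/7)) + (exp(4*I*pi/7))] = 0/7 = 0
  <chi_0*chi_5, chi_1> = (1/7)[1*(1)*conj(1) + 1*(exp(-4*I*pi/7))*conj(exp(2*I*pi/7)) + 1*(exp(6*I*pi/7))*conj(exp(4*I*pi/7)) + 1*(exp(2*I*pi/7))*conj(exp(6*I*pi/7)) + 1*(exp(-2*I*pi/7))*conj(exp(-6*I*pi/7)) + 1*(exp(-6*I*pi/7))*conj(exp(-4*I*pi/7)) + 1*(exp(4*I*pi/7))*conj(exp(-2*I*pi/7))]
      = (1/7)[(1) + (exp(-6*I*pi/7)) + (exp(2*I*pi/7)) + (exp(-4*I*pi/7)) + (exp(4*I*pi/7)) + (exp(-2*I*pi/7)) + (exp(6*I*pi/7))] = 0/7 = 0
  <chi_0*chi_5, chi_2> = (1/7)[1*(1)*conj(1) + 1*(exp(-4*I*pi/7))*conj(exp(4*I*pi/7)) + 1*(exp(6*I*pi/7))*conj(exp(-6*I*pi/7)) + 1*(exp(2*I*pi/7))*conj(exp(-2*I*pi/7)) + 1*(exp(-2*I*pi/7))*conj(exp(2*I*pi/7)) + 1*(exp(-6*I*pi/7))*conj(exp(6*I*pi/7)) + 1*(exp(4*I*pi/7))*conj(exp(-4*I*pi/7))]
      = (1/7)[(1) + (exp(6*I*pi/7)) + (exp(-2*I*pi/7)) + (exp(4*I*pi/7)) + (exp(-4*I*pi/7)) + (exp(2*I*pi/7)) + (exp(-6*I*pi/7))] = 0/7 = 0
  <chi_0*chi_5, chi_3> = (1/7)[1*(1)*conj(1) + 1*(exp(-4*I*pi/7))*conj(exp(6*I*pi/7)) + 1*(exp(6*I*pi/7))*conj(exp(-2*I*pi/7)) + 1*(exp(2*I*pi/7))*conj(exp(4*I*pi/7)) + 1*(exp(-2*I*pi/7))*conj(exp(-4*I*pi/7)) + 1*(exp(-6*I*pi/7))*conj(exp(2*I*pi/7)) + 1*(exp(4*I*pi/7))*conj(exp(-6*I*pi/7))]
      = (1/7)[(1) + (exp(4*I*pi/7)) + (exp(-6*I*pi/7)) + (exp(-2*I*pi/7)) + (exp(2*I*pi/7)) + (exp(6*I*pi/7)) + (exp(-4*I*pi/7))] = 0/7 = 0
  <chi_0*chi_5, chi_4> = (1/7)[1*(1)*conj(1) + 1*(exp(-4*I*pi/7))*conj(exp(-6*I*pi/7)) + 1*(exp(6*I*pi/7))*conj(exp(2*I*pi/7)) + 1*(exp(2*I*pi/7))*conj(exp(-4*I*pi/7)) + 1*(exp(-2*I*pi/7))*conj(exp(4*I*pi/7)) + 1*(exp(-6*I*pi/7))*conj(exp(-2*I*pi/7)) + 1*(exp(4*I*pi/7))*conj(exp(6*I*pi/7))]
      = (1/7)[(1) + (exp(2*I*pi/7)) + (exp(4*I*pi/7)) + (exp(6*I*pi/7)) + (exp(-6*I*pi/7)) + (exp(-4*I*pi/7)) + (exp(-2*I*pi/7))] = 0/7 = 0
  <chi_0*chi_5, chi_5> = (1/7)[1*(1)*conj(1) + 1*(exp(-4*I*pi/7))*conj(exp(-4*I*pi/7)) + 1*(exp(6*I*pi/7))*conj(exp(6*I*pi/7)) + 1*(exp(2*I*pi/7))*conj(exp(2*I*pi/7)) + 1*(exp(-2*I*pi/7))*conj(exp(-2*I*pi/7)) + 1*(exp(-6*I*pi/7))*conj(exp(-6*I*pi/7)) + 1*(exp(4*I*pi/7))*conj(exp(4*I*pi/7))]
      = (1/7)[(1) + (1) + (1) + (1) + (1) + (1) + (1)] = 7/7 = 1
  <chi_0*chi_5, chi_6> = (1/7)[1*(1)*conj(1) + 1*(exp(-4*I*pi/7))*conj(exp(-2*I*pi/7)) + 1*(exp(6*I*pi/7))*conj(exp(-4*I*pi/7)) + 1*(exp(2*I*pi/7))*conj(exp(-6*I*pi/7)) + 1*(exp(-2*I*pi/7))*conj(exp(6*I*pi/7)) + 1*(exp(-6*I*pi/7))*conj(exp(4*I*pi/7)) + 1*(exp(4*I*pi/7))*conj(exp(2*I*pi/7))]
      = (1/7)[(1) + (exp(-2*I*pi/7)) + (exp(-4*I*pi/7)) + (exp(-6*I*pi/7)) + (exp(6*I*pi/7)) + (exp(4*I*pi/7)) + (exp(2*I*pi/7))] = 0/7 = 0
(Exp terms are combined using exp(i*s)*conj(exp(i*t)) = exp(i*(s-t)), and sums of them are collapsed using the identity that for every m > 1 the m distinct m-th roots of unity sum to 0, e.g. 1 + exp(2*I*pi/3) + exp(-2*I*pi/3) = 0.)
Hence the multiplicities are chi_5: 1. Dimension check: dim(chi_0)*dim(chi_5) = 1*1 = 1 and sum (mult * dim) = 1*1 = 1.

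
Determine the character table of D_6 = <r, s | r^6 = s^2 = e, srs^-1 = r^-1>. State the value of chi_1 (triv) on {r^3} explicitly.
Conjugacy classes: {e} of size 1, {r^3} of size 1, {r^1, r^5} of size 2, {r^2, r^4} of size 2, {s, sr^2, ...} of size 3, {sr, sr^3, ...} of size 3.
Character table:
  irrep \ class              {e} (size 1)  {r^3} (size 1)  {r^1, r^5} (size 2)  {r^2, r^4} (size 2)  {s, sr^2, ...} (size 3)  {sr, sr^3, ...} (size 3)
  chi_1 (triv)               1             1               1                    1                    1                        1                       
  chi_2 (sign: r->1, s->-1)  1             1               1                    1                    -1                       -1                      
  chi_3 (r->-1, s->1)        1             -1              -1                   1                    1                        -1                      
  chi_4 (r->-1, s->-1)       1             -1              -1                   1                    -1                       1                       
  chi_5 (2d, j=1)            2             -2              1                    -1                   0                        0                       
  chi_6 (2d, j=2)            2             2               -1                   -1                   0                        0                       

Spot check: chi_1 (triv) on {r^3} = 1.

Explanation: D_6 has order 2*6 = 12 with 6 conjugacy classes, hence 6 irreducibles. Sum of squared dims 1 + 1 + 1 + 1 + 4 + 4 = 12 = |G|. Linear characters come from the abelianisation; the 2-dimensional irreps have character r^k -> 2*cos(2*pi*j*k/6), reflections -> 0.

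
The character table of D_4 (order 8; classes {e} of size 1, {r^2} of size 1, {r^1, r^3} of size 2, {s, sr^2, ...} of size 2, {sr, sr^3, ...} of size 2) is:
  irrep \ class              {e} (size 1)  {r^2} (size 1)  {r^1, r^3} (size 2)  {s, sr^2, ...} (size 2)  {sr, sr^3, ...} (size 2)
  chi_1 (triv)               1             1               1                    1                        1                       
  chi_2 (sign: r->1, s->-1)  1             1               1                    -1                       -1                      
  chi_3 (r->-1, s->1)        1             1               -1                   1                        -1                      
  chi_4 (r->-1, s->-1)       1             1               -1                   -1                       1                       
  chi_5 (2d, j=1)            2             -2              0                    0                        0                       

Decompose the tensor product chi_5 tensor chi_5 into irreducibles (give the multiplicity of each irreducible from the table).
chi_5 tensor chi_5 = chi_1 + chi_2 + chi_3 + chi_4 (all other irreducibles have multiplicity 0).

Details: The character of a tensor product is the pointwise product (chi_5 * chi_5)(C) = chi_5(C) * chi_5(C):
  {e}: (2)*(2), {r^2}: (-2)*(-2), {r^1, r^3}: (0)*(0), {s, sr^2, ...}: (0)*(0), {sr, sr^3, ...}: (0)*(0)
so (chi_5 * chi_5) takes values
  {e} -> 4, {r^2} -> 4, {r^1, r^3} -> 0, {s, sr^2, ...} -> 0, {sr, sr^3, ...} -> 0.
Now take the inner product of this character with each irreducible chi from the table, <chi_5*chi_5, chi> = (1/8) sum_C |C| (chi_5*chi_5)(C) conj(chi(C)):
  <chi_5*chi_5, chi_1> = (1/8)[1*(4)*conj(1) + 1*(4)*conj(1) + 2*(0)*conj(1) + 2*(0)*conj(1) + 2*(0)*conj(1)]
      = (1/8)[(4) + (4) + (0) + (0) + (0)] = 8/8 = 1
  <chi_5*chi_5, chi_2> = (1/8)[1*(4)*conj(1) + 1*(4)*conj(1) + 2*(0)*conj(1) + 2*(0)*conj(-1) + 2*(0)*conj(-1)]
      = (1/8)[(4) + (4) + (0) + (0) + (0)] = 8/8 = 1
  <chi_5*chi_5, chi_3> = (1/8)[1*(4)*conj(1) + 1*(4)*conj(1) + 2*(0)*conj(-1) + 2*(0)*conj(1) + 2*(0)*conj(-1)]
      = (1/8)[(4) + (4) + (0) + (0) + (0)] = 8/8 = 1
  <chi_5*chi_5, chi_4> = (1/8)[1*(4)*conj(1) + 1*(4)*conj(1) + 2*(0)*conj(-1) + 2*(0)*conj(-1) + 2*(0)*conj(1)]
      = (1/8)[(4) + (4) + (0) + (0) + (0)] = 8/8 = 1
  <chi_5*chi_5, chi_5> = (1/8)[1*(4)*conj(2) + 1*(4)*conj(-2) + 2*(0)*conj(0) + 2*(0)*conj(0) + 2*(0)*conj(0)]
      = (1/8)[(8) + (-8) + (0) + (0) + (0)] = 0/8 = 0
Hence the multiplicities are chi_1: 1, chi_2: 1, chi_3: 1, chi_4: 1. Dimension check: dim(chi_5)*dim(chi_5) = 2*2 = 4 and sum (mult * dim) = 1*1 + 1*1 + 1*1 + 1*1 = 4.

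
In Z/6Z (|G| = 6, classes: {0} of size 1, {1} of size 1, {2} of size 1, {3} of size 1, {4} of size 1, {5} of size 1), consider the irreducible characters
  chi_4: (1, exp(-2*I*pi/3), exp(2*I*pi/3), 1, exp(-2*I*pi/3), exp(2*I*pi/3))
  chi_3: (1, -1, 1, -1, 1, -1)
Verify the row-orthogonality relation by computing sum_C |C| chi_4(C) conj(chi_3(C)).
Sum = 0; so <chi_4, chi_3> = 0 (distinct irreducibles are orthogonal).

Details: Compute term by term over conjugacy classes (|C| * chi_4(C) * conj(chi_3(C))):
  1*(1)*conj(1) + 1*(exp(-2*I*pi/3))*conj(-1) + 1*(exp(2*I*pi/3))*conj(1) + 1*(1)*conj(-1) + 1*(exp(-2*I*pi/3))*conj(1) + 1*(exp(2*I*pi/3))*conj(-1)
  = (1) + (-exp(-2*I*pi/3)) + (exp(2*I*pi/3)) + (-1) + (exp(-2*I*pi/3)) + (-exp(2*I*pi/3))
  = 0.
(Exp terms are combined using exp(i*s)*conj(exp(i*t)) = exp(i*(s-t)), and sums of them are collapsed using the identity that for every m > 1 the m distinct m-th roots of unity sum to 0, e.g. 1 + exp(2*I*pi/3) + exp(-2*I*pi/3) = 0.)
Dividing by |G| = 6 gives 0/6 = 0, matching the row-orthogonality relation <chi_4, chi_3> = [chi_4 = chi_3].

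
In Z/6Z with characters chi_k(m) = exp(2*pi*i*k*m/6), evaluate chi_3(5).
chi_3(5) = zeta_6^15 = -1

Derivation: chi_3(5) = zeta_6^(3*5) = zeta_6^15. Since zeta_6^6 = 1, this equals zeta_6^3 = exp(2*pi*i*3/6) = -1.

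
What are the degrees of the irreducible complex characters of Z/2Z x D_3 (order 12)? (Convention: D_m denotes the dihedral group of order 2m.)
Dimensions: 1, 1, 1, 1, 2, 2

Reasoning: There are 6 irreducibles (= number of conjugacy classes). Their dimensions d_i satisfy sum d_i^2 = |G| = 12: 1 + 1 + 1 + 1 + 4 + 4 = 12. (For the product with Z/2Z: each of the 2 1-dim characters of Z/2Z tensors with each irrep of D_3, giving 2 copies of each D_3-dimension.)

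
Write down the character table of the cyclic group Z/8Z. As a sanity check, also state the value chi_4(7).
Character table of Z/8Z (irreps indexed chi_0,...,chi_7 with chi_k(m) = zeta_8^(k*m), zeta_8 = exp(2*pi*i/8)):
  irrep \ class  {0} (size 1)  {1} (size 1)    {2} (size 1)  {3} (size 1)    {4} (size 1)  {5} (size 1)    {6} (size 1)  {7} (size 1)  
  chi_0          1             1               1             1               1             1               1             1             
  chi_1          1             exp(I*pi/4)     I             exp(3*I*pi/4)   -1            exp(-3*I*pi/4)  -I            exp(-I*pi/4)  
  chi_2          1             I               -1            -I              1             I               -1            -I            
  chi_3          1             exp(3*I*pi/4)   -I            exp(I*pi/4)     -1            exp(-I*pi/4)    I             exp(-3*I*pi/4)
  chi_4          1             -1              1             -1              1             -1              1             -1            
  chi_5          1             exp(-3*I*pi/4)  I             exp(-I*pi/4)    -1            exp(I*pi/4)     -I            exp(3*I*pi/4) 
  chi_6          1             -I              -1            I               1             -I              -1            I             
  chi_7          1             exp(-I*pi/4)    -I            exp(-3*I*pi/4)  -1            exp(3*I*pi/4)   I             exp(I*pi/4)   

Spot check: chi_4(7) = zeta_8^(4*7) = zeta_8^28 = -1.

Explanation: Z/8Z is abelian, so all 8 irreducible complex representations are 1-dimensional. They are given by chi_k(m) = zeta_8^(k*m) for k = 0,...,7. Row orthogonality: sum_m chi_k(m) conj(chi_l(m)) = 8 * [k = l].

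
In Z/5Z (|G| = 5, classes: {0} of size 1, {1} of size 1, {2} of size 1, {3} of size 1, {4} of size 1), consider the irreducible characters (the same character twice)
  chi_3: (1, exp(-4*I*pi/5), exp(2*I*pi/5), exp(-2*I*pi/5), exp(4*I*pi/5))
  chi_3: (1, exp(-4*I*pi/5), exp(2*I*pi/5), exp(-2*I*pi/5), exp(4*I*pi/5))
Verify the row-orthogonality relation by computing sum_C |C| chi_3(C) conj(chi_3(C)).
Sum = 5 = |G| = 5; so <chi_3, chi_3> = 1 (norm-1 confirms irreducibility).

Why: Compute term by term over conjugacy classes (|C| * chi_3(C) * conj(chi_3(C))):
  1*(1)*conj(1) + 1*(exp(-4*I*pi/5))*conj(exp(-4*I*pi/5)) + 1*(exp(2*I*pi/5))*conj(exp(2*I*pi/5)) + 1*(exp(-2*I*pi/5))*conj(exp(-2*I*pi/5)) + 1*(exp(4*I*pi/5))*conj(exp(4*I*pi/5))
  = (1) + (1) + (1) + (1) + (1)
  = 5.
(Exp terms are combined using exp(i*s)*conj(exp(i*t)) = exp(i*(s-t)), and sums of them are collapsed using the identity that for every m > 1 the m distinct m-th roots of unity sum to 0, e.g. 1 + exp(2*I*pi/3) + exp(-2*I*pi/3) = 0.)
Dividing by |G| = 5 gives 5/5 = 1, matching the row-orthogonality relation <chi_3, chi_3> = [chi_3 = chi_3].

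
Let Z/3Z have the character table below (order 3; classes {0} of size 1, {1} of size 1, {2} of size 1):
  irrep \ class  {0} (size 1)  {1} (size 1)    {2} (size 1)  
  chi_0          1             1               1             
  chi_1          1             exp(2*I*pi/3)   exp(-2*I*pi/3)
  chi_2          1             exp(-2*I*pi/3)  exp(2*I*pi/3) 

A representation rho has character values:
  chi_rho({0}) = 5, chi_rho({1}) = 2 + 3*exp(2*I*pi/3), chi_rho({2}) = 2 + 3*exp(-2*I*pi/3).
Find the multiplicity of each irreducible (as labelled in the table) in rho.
Multiplicities: chi_0: 2, chi_1: 3, chi_2: 0.

Justification: Use <chi_rho, chi> = (1/|G|) sum_C |C| * chi_rho(C) * conj(chi(C)) with |G| = 3 for each irreducible chi in the table:
  <chi_rho, chi_0> = (1/3)[1*(5)*conj(1) + 1*(2 + 3*exp(2*I*pi/3))*conj(1) + 1*(2 + 3*exp(-2*I*pi/3))*conj(1)]
      = (1/3)[(5) + (2 + 3*exp(2*I*pi/3)) + (2 + 3*exp(-2*I*pi/3))] = 6/3 = 2
  <chi_rho, chi_1> = (1/3)[1*(5)*conj(1) + 1*(2 + 3*exp(2*I*pi/3))*conj(exp(2*I*pi/3)) + 1*(2 + 3*exp(-2*I*pi/3))*conj(exp(-2*I*pi/3))]
      = (1/3)[(5) + (3 + 2*exp(-2*I*pi/3)) + (3 + 2*exp(2*I*pi/3))] = 9/3 = 3
  <chi_rho, chi_2> = (1/3)[1*(5)*conj(1) + 1*(2 + 3*exp(2*I*pi/3))*conj(exp(-2*I*pi/3)) + 1*(2 + 3*exp(-2*I*pi/3))*conj(exp(2*I*pi/3))]
      = (1/3)[(5) + (3*exp(-2*I*pi/3) + 2*exp(2*I*pi/3)) + (2*exp(-2*I*pi/3) + 3*exp(2*I*pi/3))] = 0/3 = 0
(Exp terms are combined using exp(i*s)*conj(exp(i*t)) = exp(i*(s-t)), and sums of them are collapsed using the identity that for every m > 1 the m distinct m-th roots of unity sum to 0, e.g. 1 + exp(2*I*pi/3) + exp(-2*I*pi/3) = 0.)
Dimension check: dim(rho) = sum (mult * dim) = 2*1 + 3*1 + 0*1 = 5 = chi_rho(e) = 5.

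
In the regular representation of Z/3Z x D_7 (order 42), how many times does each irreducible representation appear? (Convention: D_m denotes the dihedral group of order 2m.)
Each irreducible V_i of dimension d_i appears with multiplicity d_i, i.e. rho_reg = (direct sum over all irreducibles V_i) d_i V_i. The irreducible dimensions for Z/3Z x D_7 are 1, 1, 1, 1, 1, 1, 2, 2, 2, 2, 2, 2, 2, 2, 2: 6 irreducibles of dimension 1, each with multiplicity 1; 9 irreducibles of dimension 2, each with multiplicity 2. Total dimension 6*1*1 + 9*2*2 = 42 = |G|.

Proof sketch: General theorem: in the regular representation of a finite group G, each irreducible appears with multiplicity equal to its dimension. Check: dim(rho_reg) = sum d_i^2 = 1 + 1 + 1 + 1 + 1 + 1 + 4 + 4 + 4 + 4 + 4 + 4 + 4 + 4 + 4 = 42 = |G|.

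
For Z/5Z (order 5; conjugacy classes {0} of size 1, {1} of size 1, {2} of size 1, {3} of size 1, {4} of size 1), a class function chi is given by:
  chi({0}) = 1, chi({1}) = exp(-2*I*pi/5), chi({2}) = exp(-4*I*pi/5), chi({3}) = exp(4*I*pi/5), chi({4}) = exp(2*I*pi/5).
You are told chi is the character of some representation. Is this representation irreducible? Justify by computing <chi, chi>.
Irreducible: <chi, chi> = 1.

Argument: <chi, chi> = (1/|G|) sum_C |C| * |chi(C)|^2 = (1/5)[1*|1|^2 + 1*|exp(-2*I*pi/5)|^2 + 1*|exp(-4*I*pi/5)|^2 + 1*|exp(4*I*pi/5)|^2 + 1*|exp(2*I*pi/5)|^2]
  = (1/5)[(1) + (1) + (1) + (1) + (1)] = 5/5 = 1.
(Exp terms are combined using exp(i*s)*conj(exp(i*t)) = exp(i*(s-t)), and sums of them are collapsed using the identity that for every m > 1 the m distinct m-th roots of unity sum to 0, e.g. 1 + exp(2*I*pi/3) + exp(-2*I*pi/3) = 0.)
A character is irreducible iff <chi, chi> = 1, so this representation is irreducible.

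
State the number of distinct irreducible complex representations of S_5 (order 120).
7

Reasoning: The number of irreducible complex representations of a finite group equals its number of conjugacy classes. Conjugacy classes in S_5 correspond to cycle types, i.e. partitions of 5; there are p(5) = 7 of them, so S_5 (order 120) has exactly 7 irreducible complex representations.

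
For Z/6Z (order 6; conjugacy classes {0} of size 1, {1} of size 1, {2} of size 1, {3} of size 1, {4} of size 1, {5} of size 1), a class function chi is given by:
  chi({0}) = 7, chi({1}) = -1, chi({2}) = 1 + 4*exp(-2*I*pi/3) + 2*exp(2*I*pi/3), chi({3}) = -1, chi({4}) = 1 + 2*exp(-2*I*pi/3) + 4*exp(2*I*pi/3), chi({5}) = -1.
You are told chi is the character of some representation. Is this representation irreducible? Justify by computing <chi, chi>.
Not irreducible (reducible): <chi, chi> = 11 > 1.

Solution. <chi, chi> = (1/|G|) sum_C |C| * |chi(C)|^2 = (1/6)[1*|7|^2 + 1*|-1|^2 + 1*|1 + 4*exp(-2*I*pi/3) + 2*exp(2*I*pi/3)|^2 + 1*|-1|^2 + 1*|1 + 2*exp(-2*I*pi/3) + 4*exp(2*I*pi/3)|^2 + 1*|-1|^2]
  = (1/6)[(49) + (1) + (7) + (1) + (7) + (1)] = 66/6 = 11.
(Exp terms are combined using exp(i*s)*conj(exp(i*t)) = exp(i*(s-t)), and sums of them are collapsed using the identity that for every m > 1 the m distinct m-th roots of unity sum to 0, e.g. 1 + exp(2*I*pi/3) + exp(-2*I*pi/3) = 0.)
A character is irreducible iff <chi, chi> = 1, so this representation is reducible.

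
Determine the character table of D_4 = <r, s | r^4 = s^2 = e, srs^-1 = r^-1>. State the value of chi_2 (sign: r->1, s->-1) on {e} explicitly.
Conjugacy classes: {e} of size 1, {r^2} of size 1, {r^1, r^3} of size 2, {s, sr^2, ...} of size 2, {sr, sr^3, ...} of size 2.
Character table:
  irrep \ class              {e} (size 1)  {r^2} (size 1)  {r^1, r^3} (size 2)  {s, sr^2, ...} (size 2)  {sr, sr^3, ...} (size 2)
  chi_1 (triv)               1             1               1                    1                        1                       
  chi_2 (sign: r->1, s->-1)  1             1               1                    -1                       -1                      
  chi_3 (r->-1, s->1)        1             1               -1                   1                        -1                      
  chi_4 (r->-1, s->-1)       1             1               -1                   -1                       1                       
  chi_5 (2d, j=1)            2             -2              0                    0                        0                       

Spot check: chi_2 (sign: r->1, s->-1) on {e} = 1.

D_4 has order 2*4 = 8 with 5 conjugacy classes, hence 5 irreducibles. Sum of squared dims 1 + 1 + 1 + 1 + 4 = 8 = |G|. Linear characters come from the abelianisation; the 2-dimensional irreps have character r^k -> 2*cos(2*pi*j*k/4), reflections -> 0.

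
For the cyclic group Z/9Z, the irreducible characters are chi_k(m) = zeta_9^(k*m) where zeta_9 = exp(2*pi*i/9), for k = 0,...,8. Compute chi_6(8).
chi_6(8) = zeta_9^48 = exp(2*I*pi/3)

Proof sketch: chi_6(8) = zeta_9^(6*8) = zeta_9^48. Since zeta_9^9 = 1, this equals zeta_9^3 = exp(2*pi*i*3/9) = exp(2*I*pi/3).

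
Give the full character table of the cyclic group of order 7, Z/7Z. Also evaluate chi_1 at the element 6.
Character table of Z/7Z (irreps indexed chi_0,...,chi_6 with chi_k(m) = zeta_7^(k*m), zeta_7 = exp(2*pi*i/7)):
  irrep \ class  {0} (size 1)  {1} (size 1)    {2} (size 1)    {3} (size 1)    {4} (size 1)    {5} (size 1)    {6} (size 1)  
  chi_0          1             1               1               1               1               1               1             
  chi_1          1             exp(2*I*pi/7)   exp(4*I*pi/7)   exp(6*I*pi/7)   exp(-6*I*pi/7)  exp(-4*I*pi/7)  exp(-2*I*pi/7)
  chi_2          1             exp(4*I*pi/7)   exp(-6*I*pi/7)  exp(-2*I*pi/7)  exp(2*I*pi/7)   exp(6*I*pi/7)   exp(-4*I*pi/7)
  chi_3          1             exp(6*I*pi/7)   exp(-2*I*pi/7)  exp(4*I*pi/7)   exp(-4*I*pi/7)  exp(2*I*pi/7)   exp(-6*I*pi/7)
  chi_4          1             exp(-6*I*pi/7)  exp(2*I*pi/7)   exp(-4*I*pi/7)  exp(4*I*pi/7)   exp(-2*I*pi/7)  exp(6*I*pi/7) 
  chi_5          1             exp(-4*I*pi/7)  exp(6*I*pi/7)   exp(2*I*pi/7)   exp(-2*I*pi/7)  exp(-6*I*pi/7)  exp(4*I*pi/7) 
  chi_6          1             exp(-2*I*pi/7)  exp(-4*I*pi/7)  exp(-6*I*pi/7)  exp(6*I*pi/7)   exp(4*I*pi/7)   exp(2*I*pi/7) 

Spot check: chi_1(6) = zeta_7^(1*6) = zeta_7^6 = exp(-2*I*pi/7).

Details: Z/7Z is abelian, so all 7 irreducible complex representations are 1-dimensional. They are given by chi_k(m) = zeta_7^(k*m) for k = 0,...,6. Row orthogonality: sum_m chi_k(m) conj(chi_l(m)) = 7 * [k = l].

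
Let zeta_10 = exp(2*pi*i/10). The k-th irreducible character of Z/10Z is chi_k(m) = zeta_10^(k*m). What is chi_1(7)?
chi_1(7) = zeta_10^7 = exp(-3*I*pi/5)

Derivation: chi_1(7) = zeta_10^(1*7) = zeta_10^7. Since zeta_10^10 = 1, this equals zeta_10^7 = exp(2*pi*i*7/10) = exp(-3*I*pi/5).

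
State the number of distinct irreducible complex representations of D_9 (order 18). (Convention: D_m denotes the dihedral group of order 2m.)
6

Derivation: The number of irreducible complex representations of a finite group equals its number of conjugacy classes. D_9 has 6 conjugacy classes ((n+3)/2 for n odd), so D_9 (order 18) has exactly 6 irreducible complex representations.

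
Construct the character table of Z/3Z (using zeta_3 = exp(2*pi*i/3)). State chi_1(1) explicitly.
Character table of Z/3Z (irreps indexed chi_0,...,chi_2 with chi_k(m) = zeta_3^(k*m), zeta_3 = exp(2*pi*i/3)):
  irrep \ class  {0} (size 1)  {1} (size 1)    {2} (size 1)  
  chi_0          1             1               1             
  chi_1          1             exp(2*I*pi/3)   exp(-2*I*pi/3)
  chi_2          1             exp(-2*I*pi/3)  exp(2*I*pi/3) 

Spot check: chi_1(1) = zeta_3^(1*1) = zeta_3^1 = exp(2*I*pi/3).

Why: Z/3Z is abelian, so all 3 irreducible complex representations are 1-dimensional. They are given by chi_k(m) = zeta_3^(k*m) for k = 0,...,2. Row orthogonality: sum_m chi_k(m) conj(chi_l(m)) = 3 * [k = l].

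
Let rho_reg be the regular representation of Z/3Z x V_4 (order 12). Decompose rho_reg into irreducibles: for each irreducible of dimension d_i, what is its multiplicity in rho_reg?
Each irreducible V_i of dimension d_i appears with multiplicity d_i, i.e. rho_reg = (direct sum over all irreducibles V_i) d_i V_i. The irreducible dimensions for Z/3Z x V_4 are 1, 1, 1, 1, 1, 1, 1, 1, 1, 1, 1, 1: 12 irreducibles of dimension 1, each with multiplicity 1. Total dimension 12*1*1 = 12 = |G|.

Proof sketch: General theorem: in the regular representation of a finite group G, each irreducible appears with multiplicity equal to its dimension. Check: dim(rho_reg) = sum d_i^2 = 1 + 1 + 1 + 1 + 1 + 1 + 1 + 1 + 1 + 1 + 1 + 1 = 12 = |G|.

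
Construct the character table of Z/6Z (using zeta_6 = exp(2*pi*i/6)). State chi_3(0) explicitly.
Character table of Z/6Z (irreps indexed chi_0,...,chi_5 with chi_k(m) = zeta_6^(k*m), zeta_6 = exp(2*pi*i/6)):
  irrep \ class  {0} (size 1)  {1} (size 1)    {2} (size 1)    {3} (size 1)  {4} (size 1)    {5} (size 1)  
  chi_0          1             1               1               1             1               1             
  chi_1          1             exp(I*pi/3)     exp(2*I*pi/3)   -1            exp(-2*I*pi/3)  exp(-I*pi/3)  
  chi_2          1             exp(2*I*pi/3)   exp(-2*I*pi/3)  1             exp(2*I*pi/3)   exp(-2*I*pi/3)
  chi_3          1             -1              1               -1            1               -1            
  chi_4          1             exp(-2*I*pi/3)  exp(2*I*pi/3)   1             exp(-2*I*pi/3)  exp(2*I*pi/3) 
  chi_5          1             exp(-I*pi/3)    exp(-2*I*pi/3)  -1            exp(2*I*pi/3)   exp(I*pi/3)   

Spot check: chi_3(0) = zeta_6^(3*0) = zeta_6^0 = 1.

Z/6Z is abelian, so all 6 irreducible complex representations are 1-dimensional. They are given by chi_k(m) = zeta_6^(k*m) for k = 0,...,5. Row orthogonality: sum_m chi_k(m) conj(chi_l(m)) = 6 * [k = l].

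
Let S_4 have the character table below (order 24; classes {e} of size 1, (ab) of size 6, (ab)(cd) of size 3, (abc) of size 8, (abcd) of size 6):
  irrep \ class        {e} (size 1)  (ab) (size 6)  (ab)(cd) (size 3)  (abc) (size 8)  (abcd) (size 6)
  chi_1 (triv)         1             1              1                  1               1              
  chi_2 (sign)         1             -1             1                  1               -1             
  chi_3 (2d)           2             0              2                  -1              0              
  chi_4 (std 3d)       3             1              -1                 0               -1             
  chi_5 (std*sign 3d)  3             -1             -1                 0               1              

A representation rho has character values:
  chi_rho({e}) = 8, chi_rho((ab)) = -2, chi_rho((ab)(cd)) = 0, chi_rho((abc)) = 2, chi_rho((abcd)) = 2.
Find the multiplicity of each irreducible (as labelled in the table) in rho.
Multiplicities: chi_1: 1, chi_2: 1, chi_3: 0, chi_4: 0, chi_5: 2.

Why: Use <chi_rho, chi> = (1/|G|) sum_C |C| * chi_rho(C) * conj(chi(C)) with |G| = 24 for each irreducible chi in the table:
  <chi_rho, chi_1> = (1/24)[1*(8)*conj(1) + 6*(-2)*conj(1) + 3*(0)*conj(1) + 8*(2)*conj(1) + 6*(2)*conj(1)]
      = (1/24)[(8) + (-12) + (0) + (16) + (12)] = 24/24 = 1
  <chi_rho, chi_2> = (1/24)[1*(8)*conj(1) + 6*(-2)*conj(-1) + 3*(0)*conj(1) + 8*(2)*conj(1) + 6*(2)*conj(-1)]
      = (1/24)[(8) + (12) + (0) + (16) + (-12)] = 24/24 = 1
  <chi_rho, chi_3> = (1/24)[1*(8)*conj(2) + 6*(-2)*conj(0) + 3*(0)*conj(2) + 8*(2)*conj(-1) + 6*(2)*conj(0)]
      = (1/24)[(16) + (0) + (0) + (-16) + (0)] = 0/24 = 0
  <chi_rho, chi_4> = (1/24)[1*(8)*conj(3) + 6*(-2)*conj(1) + 3*(0)*conj(-1) + 8*(2)*conj(0) + 6*(2)*conj(-1)]
      = (1/24)[(24) + (-12) + (0) + (0) + (-12)] = 0/24 = 0
  <chi_rho, chi_5> = (1/24)[1*(8)*conj(3) + 6*(-2)*conj(-1) + 3*(0)*conj(-1) + 8*(2)*conj(0) + 6*(2)*conj(1)]
      = (1/24)[(24) + (12) + (0) + (0) + (12)] = 48/24 = 2
Dimension check: dim(rho) = sum (mult * dim) = 1*1 + 1*1 + 0*2 + 0*3 + 2*3 = 8 = chi_rho(e) = 8.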